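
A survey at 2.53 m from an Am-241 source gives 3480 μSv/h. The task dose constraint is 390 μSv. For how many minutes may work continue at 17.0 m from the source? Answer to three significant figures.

304 min

By the inverse-square law, rate at 17.0 m:
(2.53/17.0)² = 0.02215, so 3480 × 0.02215 = 77.08 μSv/h.
Stay time = 390 μSv ÷ 77.08 μSv/h = 5.060 h = 303.6 min.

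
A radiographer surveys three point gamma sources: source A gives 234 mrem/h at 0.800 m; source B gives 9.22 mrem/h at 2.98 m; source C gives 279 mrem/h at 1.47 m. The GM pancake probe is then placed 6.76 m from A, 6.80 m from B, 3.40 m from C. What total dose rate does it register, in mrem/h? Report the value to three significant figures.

By superposition, sum each source's inverse-square contribution:
A: 234 × (0.800/6.76)² = 3.277 mrem/h
B: 9.22 × (2.98/6.80)² = 1.771 mrem/h
C: 279 × (1.47/3.40)² = 52.15 mrem/h
Total = 3.277 + 1.771 + 52.15 = 57.20 mrem/h.

57.2 mrem/h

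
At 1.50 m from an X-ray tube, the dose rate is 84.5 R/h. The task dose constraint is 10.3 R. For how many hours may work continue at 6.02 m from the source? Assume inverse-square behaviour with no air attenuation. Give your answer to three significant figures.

Since intensity falls as 1/r², rate at 6.02 m:
84.5 × (1.50/6.02)² = 84.5 × 0.06209 = 5.247 R/h.
Stay time = 10.3 R ÷ 5.247 R/h = 1.963 h.

1.96 h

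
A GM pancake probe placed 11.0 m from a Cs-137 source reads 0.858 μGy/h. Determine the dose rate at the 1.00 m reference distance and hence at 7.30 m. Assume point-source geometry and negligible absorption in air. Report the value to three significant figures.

Applying the 1/r² law,
At 1.00 m: (11.0/1.00)² = 121.0, so 0.858 × 121.0 = 103.8 μGy/h
At 7.30 m: (1.00/7.30)² = 0.01877, so 103.8 × 0.01877 = 1.948 μGy/h.

104 μGy/h; 1.95 μGy/h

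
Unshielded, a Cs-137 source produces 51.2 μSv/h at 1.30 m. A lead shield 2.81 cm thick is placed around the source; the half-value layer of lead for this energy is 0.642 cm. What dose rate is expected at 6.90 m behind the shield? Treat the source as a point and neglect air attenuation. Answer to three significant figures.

Distance alone: (1.30/6.90)² = 0.03550, so 51.2 × 0.03550 = 1.818 μSv/h.
Shield: 2.81/0.642 = 4.377 half-value layers → attenuation 2^(−4.377) = 0.04813.
Combined: 1.818 × 0.04813 = 0.08750 μSv/h.

0.0875 μSv/h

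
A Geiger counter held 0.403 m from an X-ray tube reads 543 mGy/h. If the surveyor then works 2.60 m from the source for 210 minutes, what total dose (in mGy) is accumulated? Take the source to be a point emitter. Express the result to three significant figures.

45.7 mGy

Applying the 1/r² law, rate at 2.60 m:
543 × (0.403/2.60)² = 543 × 0.02403 = 13.05 mGy/h.
Dose = rate × time = 13.05 mGy/h × 3.500 h = 45.68 mGy.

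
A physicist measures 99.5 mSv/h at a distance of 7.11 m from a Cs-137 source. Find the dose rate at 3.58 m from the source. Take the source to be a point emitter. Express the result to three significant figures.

By the inverse-square law, the rate at 3.58 m is
(7.11/3.58)² = 3.944, so 99.5 × 3.944 = 392.4 mSv/h.

392 mSv/h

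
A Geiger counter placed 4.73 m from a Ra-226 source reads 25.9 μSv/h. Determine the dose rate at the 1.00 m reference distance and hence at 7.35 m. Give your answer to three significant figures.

579 μSv/h; 10.7 μSv/h

Since intensity falls as 1/r²,
At 1.00 m: 25.9 × (4.73/1.00)² = 25.9 × 22.37 = 579.4 μSv/h
At 7.35 m: (1.00/7.35)² = 0.01851, so 579.4 × 0.01851 = 10.72 μSv/h.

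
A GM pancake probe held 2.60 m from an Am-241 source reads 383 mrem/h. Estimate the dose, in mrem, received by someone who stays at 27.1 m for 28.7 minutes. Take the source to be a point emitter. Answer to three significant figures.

Using I₁d₁² = I₂d₂², rate at 27.1 m:
383 × (2.60/27.1)² = 383 × 0.009205 = 3.526 mrem/h.
Dose = rate × time = 3.526 mrem/h × 0.4783 h = 1.686 mrem.

1.69 mrem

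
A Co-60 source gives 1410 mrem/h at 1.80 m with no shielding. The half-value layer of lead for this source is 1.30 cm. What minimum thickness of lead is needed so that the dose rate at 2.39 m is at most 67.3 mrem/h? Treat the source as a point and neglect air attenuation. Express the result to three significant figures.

4.64 cm

At 2.39 m, distance alone gives (1.80/2.39)² = 0.5672, so 1410 × 0.5672 = 799.8 mrem/h.
Further attenuation needed: 799.8/67.3 = 11.88.
n = log₂(11.88) = 3.570 half-value layers.
Thickness = 3.570 × 1.30 cm = 4.641 cm.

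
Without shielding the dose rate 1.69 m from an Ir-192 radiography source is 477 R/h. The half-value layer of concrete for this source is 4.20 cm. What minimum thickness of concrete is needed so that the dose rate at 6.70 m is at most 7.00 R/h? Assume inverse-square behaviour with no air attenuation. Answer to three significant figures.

8.89 cm

At 6.70 m, distance alone gives 477 × (1.69/6.70)² = 477 × 0.06362 = 30.35 R/h.
Further attenuation needed: 30.35/7.00 = 4.336.
n = log₂(4.336) = 2.116 half-value layers.
Thickness = 2.116 × 4.20 cm = 8.887 cm.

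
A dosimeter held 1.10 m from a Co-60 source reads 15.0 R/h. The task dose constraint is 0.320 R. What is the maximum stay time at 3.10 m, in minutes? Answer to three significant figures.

Intensity scales as (d₁/d₂)², so rate at 3.10 m:
(1.10/3.10)² = 0.1259, so 15.0 × 0.1259 = 1.889 R/h.
Stay time = 0.320 R ÷ 1.889 R/h = 0.1694 h = 10.16 min.

10.2 min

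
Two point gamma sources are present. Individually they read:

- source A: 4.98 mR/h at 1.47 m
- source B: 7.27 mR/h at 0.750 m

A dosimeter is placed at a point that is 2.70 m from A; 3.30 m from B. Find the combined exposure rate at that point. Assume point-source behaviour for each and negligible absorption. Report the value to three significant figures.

Each source contributes Iᵢ·(dᵢ/rᵢ)²; contributions add.
A: 4.98 × (1.47/2.70)² = 1.476 mR/h
B: 7.27 × (0.750/3.30)² = 0.3755 mR/h
Total = 1.476 + 0.3755 = 1.851 mR/h.

1.85 mR/h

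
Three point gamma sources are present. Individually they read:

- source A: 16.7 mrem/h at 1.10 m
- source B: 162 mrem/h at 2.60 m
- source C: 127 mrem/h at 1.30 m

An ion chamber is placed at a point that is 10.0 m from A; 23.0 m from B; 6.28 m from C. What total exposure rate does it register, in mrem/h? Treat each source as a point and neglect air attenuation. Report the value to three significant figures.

7.71 mrem/h

By superposition, sum each source's inverse-square contribution:
A: 16.7 × (1.10/10.0)² = 0.2021 mrem/h
B: 162 × (2.60/23.0)² = 2.070 mrem/h
C: 127 × (1.30/6.28)² = 5.442 mrem/h
Total = 0.2021 + 2.070 + 5.442 = 7.714 mrem/h.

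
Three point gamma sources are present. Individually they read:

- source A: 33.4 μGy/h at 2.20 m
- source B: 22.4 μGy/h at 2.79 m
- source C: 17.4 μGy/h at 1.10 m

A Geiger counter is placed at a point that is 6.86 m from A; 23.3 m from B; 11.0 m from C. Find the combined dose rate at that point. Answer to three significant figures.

Each source contributes Iᵢ·(dᵢ/rᵢ)²; contributions add.
A: 33.4 × (2.20/6.86)² = 3.435 μGy/h
B: 22.4 × (2.79/23.3)² = 0.3212 μGy/h
C: 17.4 × (1.10/11.0)² = 0.1740 μGy/h
Total = 3.435 + 0.3212 + 0.1740 = 3.930 μGy/h.

3.93 μGy/h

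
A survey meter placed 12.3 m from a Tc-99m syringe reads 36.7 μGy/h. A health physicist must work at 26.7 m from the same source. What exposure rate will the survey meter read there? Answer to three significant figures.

7.79 μGy/h

Since intensity falls as 1/r², scaling from 12.3 m to 26.7 m:
36.7 × (12.3/26.7)² = 36.7 × 0.2122 = 7.788 μGy/h.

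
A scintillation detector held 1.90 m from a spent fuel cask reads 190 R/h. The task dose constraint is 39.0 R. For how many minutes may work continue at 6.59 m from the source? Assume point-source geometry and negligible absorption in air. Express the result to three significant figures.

148 min

Intensity scales as (d₁/d₂)², so rate at 6.59 m:
(1.90/6.59)² = 0.08313, so 190 × 0.08313 = 15.79 R/h.
Stay time = 39.0 R ÷ 15.79 R/h = 2.470 h = 148.2 min.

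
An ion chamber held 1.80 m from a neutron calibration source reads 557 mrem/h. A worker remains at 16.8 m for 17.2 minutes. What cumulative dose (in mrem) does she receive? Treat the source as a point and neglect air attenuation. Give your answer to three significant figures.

1.83 mrem

Using I₁d₁² = I₂d₂², rate at 16.8 m:
(1.80/16.8)² = 0.01148, so 557 × 0.01148 = 6.394 mrem/h.
Dose = rate × time = 6.394 mrem/h × 0.2867 h = 1.833 mrem.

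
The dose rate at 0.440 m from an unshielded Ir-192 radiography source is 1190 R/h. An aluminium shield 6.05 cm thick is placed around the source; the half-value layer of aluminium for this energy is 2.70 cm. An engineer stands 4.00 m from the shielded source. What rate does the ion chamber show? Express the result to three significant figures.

Distance alone: (0.440/4.00)² = 0.01210, so 1190 × 0.01210 = 14.40 R/h.
Shield: 6.05/2.70 = 2.241 half-value layers → attenuation 2^(−2.241) = 0.2115.
Combined: 14.40 × 0.2115 = 3.046 R/h.

3.05 R/h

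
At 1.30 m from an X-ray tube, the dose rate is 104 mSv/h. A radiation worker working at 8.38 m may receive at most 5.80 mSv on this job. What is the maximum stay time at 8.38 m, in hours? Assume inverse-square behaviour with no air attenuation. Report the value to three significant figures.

2.32 h

Applying the 1/r² law, rate at 8.38 m:
(1.30/8.38)² = 0.02407, so 104 × 0.02407 = 2.503 mSv/h.
Stay time = 5.80 mSv ÷ 2.503 mSv/h = 2.317 h.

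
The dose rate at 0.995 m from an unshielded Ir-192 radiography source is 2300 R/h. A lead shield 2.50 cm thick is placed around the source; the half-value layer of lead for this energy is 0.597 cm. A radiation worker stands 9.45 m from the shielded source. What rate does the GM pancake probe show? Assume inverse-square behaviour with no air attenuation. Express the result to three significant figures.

1.40 R/h

Distance alone: 2300 × (0.995/9.45)² = 2300 × 0.01109 = 25.51 R/h.
Shield: 2.50/0.597 = 4.188 half-value layers → attenuation 2^(−4.188) = 0.05486.
Combined: 25.51 × 0.05486 = 1.399 R/h.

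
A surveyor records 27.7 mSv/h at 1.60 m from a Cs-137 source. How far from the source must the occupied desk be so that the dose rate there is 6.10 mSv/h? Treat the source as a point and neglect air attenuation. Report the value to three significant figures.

Since intensity falls as 1/r², d₂ = d₁·√(I₁/I₂).
I₁/I₂ = 27.7/6.10 = 4.541, so d₂ = 1.60 × √4.541 = 3.410 m.

3.41 m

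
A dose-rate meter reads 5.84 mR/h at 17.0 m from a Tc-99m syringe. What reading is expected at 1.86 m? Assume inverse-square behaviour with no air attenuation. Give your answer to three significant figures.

488 mR/h

Intensity scales as (d₁/d₂)², so the rate at 1.86 m is
(17.0/1.86)² = 83.54, so 5.84 × 83.54 = 487.9 mR/h.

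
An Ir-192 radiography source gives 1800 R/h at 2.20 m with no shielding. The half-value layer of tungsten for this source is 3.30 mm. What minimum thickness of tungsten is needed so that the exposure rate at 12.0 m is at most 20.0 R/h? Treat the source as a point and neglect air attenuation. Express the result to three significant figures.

At 12.0 m, distance alone gives 1800 × (2.20/12.0)² = 1800 × 0.03361 = 60.50 R/h.
Further attenuation needed: 60.50/20.0 = 3.025.
n = log₂(3.025) = 1.597 half-value layers.
Thickness = 1.597 × 3.30 mm = 5.270 mm.

5.27 mm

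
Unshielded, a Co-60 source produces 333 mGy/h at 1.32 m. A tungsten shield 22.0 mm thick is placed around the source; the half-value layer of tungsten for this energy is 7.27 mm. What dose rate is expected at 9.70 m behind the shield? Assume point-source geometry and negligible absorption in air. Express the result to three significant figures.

Distance alone: (1.32/9.70)² = 0.01852, so 333 × 0.01852 = 6.167 mGy/h.
Shield: 22.0/7.27 = 3.026 half-value layers → attenuation 2^(−3.026) = 0.1228.
Combined: 6.167 × 0.1228 = 0.7573 mGy/h.

0.757 mGy/h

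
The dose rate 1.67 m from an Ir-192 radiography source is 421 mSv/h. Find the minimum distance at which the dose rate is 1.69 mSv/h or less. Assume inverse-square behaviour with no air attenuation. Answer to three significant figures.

Intensity scales as (d₁/d₂)², so d₂ = d₁·√(I₁/I₂).
I₁/I₂ = 421/1.69 = 249.1, so d₂ = 1.67 × √249.1 = 26.36 m.

26.4 m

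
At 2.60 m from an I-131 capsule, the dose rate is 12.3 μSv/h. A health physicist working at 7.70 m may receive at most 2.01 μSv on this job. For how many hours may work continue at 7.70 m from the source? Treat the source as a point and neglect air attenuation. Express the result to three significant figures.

1.43 h

Using I₁d₁² = I₂d₂², rate at 7.70 m:
12.3 × (2.60/7.70)² = 12.3 × 0.1140 = 1.402 μSv/h.
Stay time = 2.01 μSv ÷ 1.402 μSv/h = 1.434 h.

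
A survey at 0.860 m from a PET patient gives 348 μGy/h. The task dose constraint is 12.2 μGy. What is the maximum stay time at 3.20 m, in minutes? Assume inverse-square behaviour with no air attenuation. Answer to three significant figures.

29.1 min

Using I₁d₁² = I₂d₂², rate at 3.20 m:
348 × (0.860/3.20)² = 348 × 0.07223 = 25.14 μGy/h.
Stay time = 12.2 μGy ÷ 25.14 μGy/h = 0.4853 h = 29.12 min.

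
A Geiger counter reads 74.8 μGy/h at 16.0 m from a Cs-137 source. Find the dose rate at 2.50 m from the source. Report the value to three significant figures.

Since intensity falls as 1/r², the rate at 2.50 m is
74.8 × (16.0/2.50)² = 74.8 × 40.96 = 3064 μGy/h.

3060 μGy/h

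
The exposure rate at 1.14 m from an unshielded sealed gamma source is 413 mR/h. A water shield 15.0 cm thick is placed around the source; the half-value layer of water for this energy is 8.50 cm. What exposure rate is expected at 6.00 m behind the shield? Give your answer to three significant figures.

Distance alone: (1.14/6.00)² = 0.03610, so 413 × 0.03610 = 14.91 mR/h.
Shield: 15.0/8.50 = 1.765 half-value layers → attenuation 2^(−1.765) = 0.2942.
Combined: 14.91 × 0.2942 = 4.387 mR/h.

4.39 mR/h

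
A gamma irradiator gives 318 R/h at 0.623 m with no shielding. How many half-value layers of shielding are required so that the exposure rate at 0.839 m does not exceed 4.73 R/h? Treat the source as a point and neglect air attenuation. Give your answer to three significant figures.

At 0.839 m, distance alone gives (0.623/0.839)² = 0.5514, so 318 × 0.5514 = 175.3 R/h.
Further attenuation needed: 175.3/4.73 = 37.06.
n = log₂(37.06) = 5.212 half-value layers.

5.21 half-value layers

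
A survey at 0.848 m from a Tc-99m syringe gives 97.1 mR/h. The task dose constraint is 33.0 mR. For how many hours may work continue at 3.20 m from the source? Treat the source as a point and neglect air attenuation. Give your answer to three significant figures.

4.84 h

Since intensity falls as 1/r², rate at 3.20 m:
97.1 × (0.848/3.20)² = 97.1 × 0.07022 = 6.818 mR/h.
Stay time = 33.0 mR ÷ 6.818 mR/h = 4.840 h.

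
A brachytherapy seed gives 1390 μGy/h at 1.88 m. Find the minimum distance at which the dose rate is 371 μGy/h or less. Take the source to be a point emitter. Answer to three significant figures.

Using I₁d₁² = I₂d₂², d₂ = d₁·√(I₁/I₂).
I₁/I₂ = 1390/371 = 3.747, so d₂ = 1.88 × √3.747 = 3.639 m.

3.64 m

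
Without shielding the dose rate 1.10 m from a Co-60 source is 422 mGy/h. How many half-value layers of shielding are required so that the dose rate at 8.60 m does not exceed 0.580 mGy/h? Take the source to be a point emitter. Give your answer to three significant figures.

3.57 half-value layers

At 8.60 m, distance alone gives (1.10/8.60)² = 0.01636, so 422 × 0.01636 = 6.904 mGy/h.
Further attenuation needed: 6.904/0.580 = 11.90.
n = log₂(11.90) = 3.573 half-value layers.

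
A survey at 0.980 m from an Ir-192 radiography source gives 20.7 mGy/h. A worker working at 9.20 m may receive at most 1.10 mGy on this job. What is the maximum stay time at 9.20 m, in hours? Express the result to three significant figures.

4.68 h

By the inverse-square law, rate at 9.20 m:
20.7 × (0.980/9.20)² = 20.7 × 0.01135 = 0.2349 mGy/h.
Stay time = 1.10 mGy ÷ 0.2349 mGy/h = 4.683 h.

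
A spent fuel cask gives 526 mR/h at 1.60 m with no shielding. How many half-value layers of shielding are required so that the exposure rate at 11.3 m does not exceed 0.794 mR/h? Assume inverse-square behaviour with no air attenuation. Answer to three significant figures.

3.73 half-value layers

At 11.3 m, distance alone gives 526 × (1.60/11.3)² = 526 × 0.02005 = 10.55 mR/h.
Further attenuation needed: 10.55/0.794 = 13.29.
n = log₂(13.29) = 3.732 half-value layers.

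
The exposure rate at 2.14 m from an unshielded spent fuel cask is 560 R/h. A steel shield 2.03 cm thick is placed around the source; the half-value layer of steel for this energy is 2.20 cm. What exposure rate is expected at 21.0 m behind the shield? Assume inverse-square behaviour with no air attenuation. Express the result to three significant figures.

3.07 R/h

Distance alone: 560 × (2.14/21.0)² = 560 × 0.01038 = 5.813 R/h.
Shield: 2.03/2.20 = 0.9227 half-value layers → attenuation 2^(−0.9227) = 0.5275.
Combined: 5.813 × 0.5275 = 3.066 R/h.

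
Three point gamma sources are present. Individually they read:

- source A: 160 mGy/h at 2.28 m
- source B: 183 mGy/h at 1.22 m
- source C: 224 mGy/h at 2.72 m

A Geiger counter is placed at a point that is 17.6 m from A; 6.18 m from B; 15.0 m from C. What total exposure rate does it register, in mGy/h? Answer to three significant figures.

17.2 mGy/h

Each source contributes Iᵢ·(dᵢ/rᵢ)²; contributions add.
A: 160 × (2.28/17.6)² = 2.685 mGy/h
B: 183 × (1.22/6.18)² = 7.132 mGy/h
C: 224 × (2.72/15.0)² = 7.366 mGy/h
Total = 2.685 + 7.132 + 7.366 = 17.18 mGy/h.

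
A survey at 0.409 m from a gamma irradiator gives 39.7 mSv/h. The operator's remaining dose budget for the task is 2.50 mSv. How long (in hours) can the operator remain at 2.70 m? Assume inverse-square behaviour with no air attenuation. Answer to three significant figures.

Since intensity falls as 1/r², rate at 2.70 m:
(0.409/2.70)² = 0.02295, so 39.7 × 0.02295 = 0.9111 mSv/h.
Stay time = 2.50 mSv ÷ 0.9111 mSv/h = 2.744 h.

2.74 h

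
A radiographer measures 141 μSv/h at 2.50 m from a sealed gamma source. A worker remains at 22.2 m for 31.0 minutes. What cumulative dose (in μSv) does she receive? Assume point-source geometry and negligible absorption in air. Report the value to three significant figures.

0.924 μSv

Since intensity falls as 1/r², rate at 22.2 m:
(2.50/22.2)² = 0.01268, so 141 × 0.01268 = 1.788 μSv/h.
Dose = rate × time = 1.788 μSv/h × 0.5167 h = 0.9239 μSv.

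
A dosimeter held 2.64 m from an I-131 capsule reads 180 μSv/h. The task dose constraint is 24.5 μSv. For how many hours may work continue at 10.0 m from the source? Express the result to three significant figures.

1.95 h

By the inverse-square law, rate at 10.0 m:
(2.64/10.0)² = 0.06970, so 180 × 0.06970 = 12.55 μSv/h.
Stay time = 24.5 μSv ÷ 12.55 μSv/h = 1.952 h.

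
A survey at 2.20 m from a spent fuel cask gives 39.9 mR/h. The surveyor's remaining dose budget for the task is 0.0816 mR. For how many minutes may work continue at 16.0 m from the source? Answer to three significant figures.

6.49 min

Applying the 1/r² law, rate at 16.0 m:
39.9 × (2.20/16.0)² = 39.9 × 0.01891 = 0.7545 mR/h.
Stay time = 0.0816 mR ÷ 0.7545 mR/h = 0.1082 h = 6.492 min.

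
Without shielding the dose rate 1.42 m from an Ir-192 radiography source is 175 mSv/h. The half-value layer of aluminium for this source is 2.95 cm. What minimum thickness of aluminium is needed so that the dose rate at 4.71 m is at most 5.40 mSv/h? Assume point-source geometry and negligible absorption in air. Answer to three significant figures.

4.60 cm

At 4.71 m, distance alone gives 175 × (1.42/4.71)² = 175 × 0.09089 = 15.91 mSv/h.
Further attenuation needed: 15.91/5.40 = 2.946.
n = log₂(2.946) = 1.559 half-value layers.
Thickness = 1.559 × 2.95 cm = 4.599 cm.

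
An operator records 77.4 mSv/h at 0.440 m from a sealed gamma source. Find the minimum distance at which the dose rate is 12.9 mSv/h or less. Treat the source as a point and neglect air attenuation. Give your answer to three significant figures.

1.08 m

Since intensity falls as 1/r², d₂ = d₁·√(I₁/I₂).
I₁/I₂ = 77.4/12.9 = 6.000, so d₂ = 0.440 × √6.000 = 1.078 m.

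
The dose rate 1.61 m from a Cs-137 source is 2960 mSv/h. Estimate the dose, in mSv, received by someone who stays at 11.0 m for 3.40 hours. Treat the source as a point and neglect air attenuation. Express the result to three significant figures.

Applying the 1/r² law, rate at 11.0 m:
(1.61/11.0)² = 0.02142, so 2960 × 0.02142 = 63.40 mSv/h.
Dose = rate × time = 63.40 mSv/h × 3.400 h = 215.6 mSv.

216 mSv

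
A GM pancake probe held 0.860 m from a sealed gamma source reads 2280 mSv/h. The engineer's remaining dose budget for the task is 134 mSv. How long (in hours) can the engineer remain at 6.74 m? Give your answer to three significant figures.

Applying the 1/r² law, rate at 6.74 m:
2280 × (0.860/6.74)² = 2280 × 0.01628 = 37.12 mSv/h.
Stay time = 134 mSv ÷ 37.12 mSv/h = 3.610 h.

3.61 h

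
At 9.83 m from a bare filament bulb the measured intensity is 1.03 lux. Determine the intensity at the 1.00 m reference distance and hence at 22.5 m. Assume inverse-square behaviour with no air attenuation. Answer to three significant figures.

99.5 lux; 0.197 lux

Intensity scales as (d₁/d₂)², so
At 1.00 m: (9.83/1.00)² = 96.63, so 1.03 × 96.63 = 99.53 lux
At 22.5 m: (1.00/22.5)² = 0.001975, so 99.53 × 0.001975 = 0.1966 lux.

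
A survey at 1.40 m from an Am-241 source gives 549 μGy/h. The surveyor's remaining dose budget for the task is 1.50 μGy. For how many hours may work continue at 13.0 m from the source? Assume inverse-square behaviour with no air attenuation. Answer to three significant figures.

0.236 h

Intensity scales as (d₁/d₂)², so rate at 13.0 m:
549 × (1.40/13.0)² = 549 × 0.01160 = 6.368 μGy/h.
Stay time = 1.50 μGy ÷ 6.368 μGy/h = 0.2356 h.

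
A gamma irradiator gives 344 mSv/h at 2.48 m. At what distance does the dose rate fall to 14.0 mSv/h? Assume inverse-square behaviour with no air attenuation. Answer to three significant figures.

12.3 m

By the inverse-square law, d₂ = d₁·√(I₁/I₂).
I₁/I₂ = 344/14.0 = 24.57, so d₂ = 2.48 × √24.57 = 12.29 m.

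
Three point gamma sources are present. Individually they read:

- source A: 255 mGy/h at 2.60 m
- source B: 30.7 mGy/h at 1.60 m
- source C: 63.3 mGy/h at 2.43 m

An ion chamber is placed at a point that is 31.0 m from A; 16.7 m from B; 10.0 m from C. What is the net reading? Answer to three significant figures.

5.81 mGy/h

Each source contributes Iᵢ·(dᵢ/rᵢ)²; contributions add.
A: 255 × (2.60/31.0)² = 1.794 mGy/h
B: 30.7 × (1.60/16.7)² = 0.2818 mGy/h
C: 63.3 × (2.43/10.0)² = 3.738 mGy/h
Total = 1.794 + 0.2818 + 3.738 = 5.814 mGy/h.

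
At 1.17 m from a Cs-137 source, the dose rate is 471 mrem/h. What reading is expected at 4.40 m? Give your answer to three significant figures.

Using I₁d₁² = I₂d₂², the rate at 4.40 m is
471 × (1.17/4.40)² = 471 × 0.07071 = 33.30 mrem/h.

33.3 mrem/h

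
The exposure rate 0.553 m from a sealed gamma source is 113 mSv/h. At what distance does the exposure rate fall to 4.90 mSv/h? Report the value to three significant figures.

By the inverse-square law, d₂ = d₁·√(I₁/I₂).
I₁/I₂ = 113/4.90 = 23.06, so d₂ = 0.553 × √23.06 = 2.656 m.

2.66 m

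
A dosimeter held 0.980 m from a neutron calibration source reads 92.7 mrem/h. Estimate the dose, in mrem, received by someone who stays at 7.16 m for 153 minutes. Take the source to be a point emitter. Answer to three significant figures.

Intensity scales as (d₁/d₂)², so rate at 7.16 m:
(0.980/7.16)² = 0.01873, so 92.7 × 0.01873 = 1.736 mrem/h.
Dose = rate × time = 1.736 mrem/h × 2.550 h = 4.427 mrem.

4.43 mrem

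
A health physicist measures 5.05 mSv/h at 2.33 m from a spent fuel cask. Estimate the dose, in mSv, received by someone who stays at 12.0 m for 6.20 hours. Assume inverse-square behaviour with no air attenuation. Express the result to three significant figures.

Applying the 1/r² law, rate at 12.0 m:
5.05 × (2.33/12.0)² = 5.05 × 0.03770 = 0.1904 mSv/h.
Dose = rate × time = 0.1904 mSv/h × 6.200 h = 1.180 mSv.

1.18 mSv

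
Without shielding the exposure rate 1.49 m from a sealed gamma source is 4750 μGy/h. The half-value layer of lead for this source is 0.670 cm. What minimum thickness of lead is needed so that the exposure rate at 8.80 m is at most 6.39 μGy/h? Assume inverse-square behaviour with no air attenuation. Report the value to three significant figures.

2.96 cm

At 8.80 m, distance alone gives 4750 × (1.49/8.80)² = 4750 × 0.02867 = 136.2 μGy/h.
Further attenuation needed: 136.2/6.39 = 21.31.
n = log₂(21.31) = 4.413 half-value layers.
Thickness = 4.413 × 0.670 cm = 2.957 cm.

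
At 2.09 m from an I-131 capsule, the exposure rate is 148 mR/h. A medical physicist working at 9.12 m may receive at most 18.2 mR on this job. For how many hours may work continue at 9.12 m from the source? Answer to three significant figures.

Intensity scales as (d₁/d₂)², so rate at 9.12 m:
(2.09/9.12)² = 0.05252, so 148 × 0.05252 = 7.773 mR/h.
Stay time = 18.2 mR ÷ 7.773 mR/h = 2.341 h.

2.34 h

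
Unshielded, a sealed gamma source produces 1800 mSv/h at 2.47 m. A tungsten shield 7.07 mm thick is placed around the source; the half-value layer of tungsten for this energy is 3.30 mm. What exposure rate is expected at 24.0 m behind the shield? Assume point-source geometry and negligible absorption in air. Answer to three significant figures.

4.32 mSv/h

Distance alone: (2.47/24.0)² = 0.01059, so 1800 × 0.01059 = 19.06 mSv/h.
Shield: 7.07/3.30 = 2.142 half-value layers → attenuation 2^(−2.142) = 0.2266.
Combined: 19.06 × 0.2266 = 4.319 mSv/h.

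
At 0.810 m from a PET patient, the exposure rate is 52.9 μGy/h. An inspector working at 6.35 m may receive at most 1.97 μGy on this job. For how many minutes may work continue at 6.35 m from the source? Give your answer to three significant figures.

Intensity scales as (d₁/d₂)², so rate at 6.35 m:
52.9 × (0.810/6.35)² = 52.9 × 0.01627 = 0.8607 μGy/h.
Stay time = 1.97 μGy ÷ 0.8607 μGy/h = 2.289 h = 137.3 min.

137 min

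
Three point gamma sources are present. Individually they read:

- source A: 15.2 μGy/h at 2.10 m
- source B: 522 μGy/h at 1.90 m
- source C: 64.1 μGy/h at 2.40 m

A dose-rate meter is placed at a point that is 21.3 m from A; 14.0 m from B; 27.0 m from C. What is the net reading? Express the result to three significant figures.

10.3 μGy/h

Each source contributes Iᵢ·(dᵢ/rᵢ)²; contributions add.
A: 15.2 × (2.10/21.3)² = 0.1477 μGy/h
B: 522 × (1.90/14.0)² = 9.614 μGy/h
C: 64.1 × (2.40/27.0)² = 0.5065 μGy/h
Total = 0.1477 + 9.614 + 0.5065 = 10.27 μGy/h.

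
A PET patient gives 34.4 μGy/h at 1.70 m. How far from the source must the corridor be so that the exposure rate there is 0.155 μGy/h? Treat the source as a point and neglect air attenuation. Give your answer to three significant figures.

Applying the 1/r² law, d₂ = d₁·√(I₁/I₂).
I₁/I₂ = 34.4/0.155 = 221.9, so d₂ = 1.70 × √221.9 = 25.32 m.

25.3 m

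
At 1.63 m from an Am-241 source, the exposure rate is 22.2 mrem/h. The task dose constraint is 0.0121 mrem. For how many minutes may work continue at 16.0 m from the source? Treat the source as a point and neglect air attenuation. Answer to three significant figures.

3.15 min

Intensity scales as (d₁/d₂)², so rate at 16.0 m:
22.2 × (1.63/16.0)² = 22.2 × 0.01038 = 0.2304 mrem/h.
Stay time = 0.0121 mrem ÷ 0.2304 mrem/h = 0.05252 h = 3.151 min.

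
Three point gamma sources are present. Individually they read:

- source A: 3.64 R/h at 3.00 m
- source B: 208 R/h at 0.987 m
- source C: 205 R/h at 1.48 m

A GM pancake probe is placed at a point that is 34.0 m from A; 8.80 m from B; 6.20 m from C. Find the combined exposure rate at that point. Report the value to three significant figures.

Each source contributes Iᵢ·(dᵢ/rᵢ)²; contributions add.
A: 3.64 × (3.00/34.0)² = 0.02834 R/h
B: 208 × (0.987/8.80)² = 2.617 R/h
C: 205 × (1.48/6.20)² = 11.68 R/h
Total = 0.02834 + 2.617 + 11.68 = 14.33 R/h.

14.3 R/h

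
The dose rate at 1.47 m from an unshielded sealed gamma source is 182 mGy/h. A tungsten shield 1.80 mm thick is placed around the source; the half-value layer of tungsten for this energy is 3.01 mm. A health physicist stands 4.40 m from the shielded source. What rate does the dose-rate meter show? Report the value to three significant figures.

13.4 mGy/h

Distance alone: 182 × (1.47/4.40)² = 182 × 0.1116 = 20.31 mGy/h.
Shield: 1.80/3.01 = 0.5980 half-value layers → attenuation 2^(−0.5980) = 0.6607.
Combined: 20.31 × 0.6607 = 13.42 mGy/h.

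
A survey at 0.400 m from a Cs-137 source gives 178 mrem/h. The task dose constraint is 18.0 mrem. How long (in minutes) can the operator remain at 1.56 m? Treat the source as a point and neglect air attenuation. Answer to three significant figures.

By the inverse-square law, rate at 1.56 m:
(0.400/1.56)² = 0.06575, so 178 × 0.06575 = 11.70 mrem/h.
Stay time = 18.0 mrem ÷ 11.70 mrem/h = 1.538 h = 92.28 min.

92.3 min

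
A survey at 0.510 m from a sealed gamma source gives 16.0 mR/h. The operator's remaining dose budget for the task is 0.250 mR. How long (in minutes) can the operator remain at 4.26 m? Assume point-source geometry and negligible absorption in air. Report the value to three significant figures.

65.4 min

Intensity scales as (d₁/d₂)², so rate at 4.26 m:
16.0 × (0.510/4.26)² = 16.0 × 0.01433 = 0.2293 mR/h.
Stay time = 0.250 mR ÷ 0.2293 mR/h = 1.090 h = 65.40 min.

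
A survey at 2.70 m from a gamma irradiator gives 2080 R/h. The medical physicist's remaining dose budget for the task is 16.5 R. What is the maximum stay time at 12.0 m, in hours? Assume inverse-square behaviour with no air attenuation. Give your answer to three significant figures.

0.157 h

By the inverse-square law, rate at 12.0 m:
2080 × (2.70/12.0)² = 2080 × 0.05063 = 105.3 R/h.
Stay time = 16.5 R ÷ 105.3 R/h = 0.1567 h.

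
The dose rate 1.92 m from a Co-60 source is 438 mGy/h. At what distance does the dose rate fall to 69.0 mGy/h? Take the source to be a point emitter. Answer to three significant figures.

4.84 m

Applying the 1/r² law, d₂ = d₁·√(I₁/I₂).
I₁/I₂ = 438/69.0 = 6.348, so d₂ = 1.92 × √6.348 = 4.837 m.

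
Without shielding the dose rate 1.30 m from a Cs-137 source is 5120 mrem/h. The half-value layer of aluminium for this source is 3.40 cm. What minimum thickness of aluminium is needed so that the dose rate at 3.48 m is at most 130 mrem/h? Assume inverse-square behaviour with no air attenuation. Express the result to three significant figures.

8.36 cm

At 3.48 m, distance alone gives 5120 × (1.30/3.48)² = 5120 × 0.1395 = 714.2 mrem/h.
Further attenuation needed: 714.2/130 = 5.494.
n = log₂(5.494) = 2.458 half-value layers.
Thickness = 2.458 × 3.40 cm = 8.357 cm.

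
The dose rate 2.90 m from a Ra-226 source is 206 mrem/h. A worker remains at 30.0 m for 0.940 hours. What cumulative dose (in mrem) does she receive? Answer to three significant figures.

1.81 mrem

Intensity scales as (d₁/d₂)², so rate at 30.0 m:
206 × (2.90/30.0)² = 206 × 0.009344 = 1.925 mrem/h.
Dose = rate × time = 1.925 mrem/h × 0.9400 h = 1.809 mrem.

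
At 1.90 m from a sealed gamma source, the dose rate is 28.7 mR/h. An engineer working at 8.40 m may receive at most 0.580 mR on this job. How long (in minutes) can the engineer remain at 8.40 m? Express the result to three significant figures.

23.7 min

Using I₁d₁² = I₂d₂², rate at 8.40 m:
(1.90/8.40)² = 0.05116, so 28.7 × 0.05116 = 1.468 mR/h.
Stay time = 0.580 mR ÷ 1.468 mR/h = 0.3951 h = 23.71 min.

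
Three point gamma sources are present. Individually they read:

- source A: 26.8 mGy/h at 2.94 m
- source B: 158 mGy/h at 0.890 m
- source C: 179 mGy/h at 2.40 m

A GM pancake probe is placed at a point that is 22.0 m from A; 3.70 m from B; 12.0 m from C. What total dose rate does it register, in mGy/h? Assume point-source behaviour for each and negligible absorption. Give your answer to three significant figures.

16.8 mGy/h

Each source contributes Iᵢ·(dᵢ/rᵢ)²; contributions add.
A: 26.8 × (2.94/22.0)² = 0.4786 mGy/h
B: 158 × (0.890/3.70)² = 9.142 mGy/h
C: 179 × (2.40/12.0)² = 7.160 mGy/h
Total = 0.4786 + 9.142 + 7.160 = 16.78 mGy/h.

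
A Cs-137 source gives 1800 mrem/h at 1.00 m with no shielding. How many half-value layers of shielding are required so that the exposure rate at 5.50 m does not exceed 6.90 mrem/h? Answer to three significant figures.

At 5.50 m, distance alone gives 1800 × (1.00/5.50)² = 1800 × 0.03306 = 59.51 mrem/h.
Further attenuation needed: 59.51/6.90 = 8.625.
n = log₂(8.625) = 3.109 half-value layers.

3.11 half-value layers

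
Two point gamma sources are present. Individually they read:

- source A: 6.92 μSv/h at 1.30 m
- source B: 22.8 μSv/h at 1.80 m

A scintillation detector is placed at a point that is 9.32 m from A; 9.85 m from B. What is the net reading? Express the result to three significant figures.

Each source contributes Iᵢ·(dᵢ/rᵢ)²; contributions add.
A: 6.92 × (1.30/9.32)² = 0.1346 μSv/h
B: 22.8 × (1.80/9.85)² = 0.7614 μSv/h
Total = 0.1346 + 0.7614 = 0.8960 μSv/h.

0.896 μSv/h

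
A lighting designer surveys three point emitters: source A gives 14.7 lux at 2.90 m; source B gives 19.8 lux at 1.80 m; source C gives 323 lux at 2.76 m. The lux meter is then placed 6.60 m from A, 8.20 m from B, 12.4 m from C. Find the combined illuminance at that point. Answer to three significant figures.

Each source contributes Iᵢ·(dᵢ/rᵢ)²; contributions add.
A: 14.7 × (2.90/6.60)² = 2.838 lux
B: 19.8 × (1.80/8.20)² = 0.9541 lux
C: 323 × (2.76/12.4)² = 16.00 lux
Total = 2.838 + 0.9541 + 16.00 = 19.79 lux.

19.8 lux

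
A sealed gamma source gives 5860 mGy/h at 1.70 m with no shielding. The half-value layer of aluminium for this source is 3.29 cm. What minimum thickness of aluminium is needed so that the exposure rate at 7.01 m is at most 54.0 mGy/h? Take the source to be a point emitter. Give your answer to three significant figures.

8.80 cm

At 7.01 m, distance alone gives (1.70/7.01)² = 0.05881, so 5860 × 0.05881 = 344.6 mGy/h.
Further attenuation needed: 344.6/54.0 = 6.381.
n = log₂(6.381) = 2.674 half-value layers.
Thickness = 2.674 × 3.29 cm = 8.797 cm.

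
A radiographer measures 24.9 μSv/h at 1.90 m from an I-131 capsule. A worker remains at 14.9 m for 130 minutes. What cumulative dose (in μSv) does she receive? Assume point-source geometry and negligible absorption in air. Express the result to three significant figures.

0.877 μSv

Intensity scales as (d₁/d₂)², so rate at 14.9 m:
24.9 × (1.90/14.9)² = 24.9 × 0.01626 = 0.4049 μSv/h.
Dose = rate × time = 0.4049 μSv/h × 2.167 h = 0.8774 μSv.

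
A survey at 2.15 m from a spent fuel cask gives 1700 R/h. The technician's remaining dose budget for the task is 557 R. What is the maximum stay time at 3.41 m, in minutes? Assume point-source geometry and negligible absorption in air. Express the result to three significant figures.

49.5 min

Since intensity falls as 1/r², rate at 3.41 m:
(2.15/3.41)² = 0.3975, so 1700 × 0.3975 = 675.8 R/h.
Stay time = 557 R ÷ 675.8 R/h = 0.8242 h = 49.45 min.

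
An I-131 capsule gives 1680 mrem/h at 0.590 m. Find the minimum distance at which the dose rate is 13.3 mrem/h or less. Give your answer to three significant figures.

Since intensity falls as 1/r², d₂ = d₁·√(I₁/I₂).
I₁/I₂ = 1680/13.3 = 126.3, so d₂ = 0.590 × √126.3 = 6.631 m.

6.63 m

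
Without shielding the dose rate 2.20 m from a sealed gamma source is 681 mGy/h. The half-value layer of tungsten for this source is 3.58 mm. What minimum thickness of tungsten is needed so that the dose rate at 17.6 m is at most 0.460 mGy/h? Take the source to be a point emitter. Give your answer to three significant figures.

16.2 mm

At 17.6 m, distance alone gives 681 × (2.20/17.6)² = 681 × 0.01562 = 10.64 mGy/h.
Further attenuation needed: 10.64/0.460 = 23.13.
n = log₂(23.13) = 4.532 half-value layers.
Thickness = 4.532 × 3.58 mm = 16.22 mm.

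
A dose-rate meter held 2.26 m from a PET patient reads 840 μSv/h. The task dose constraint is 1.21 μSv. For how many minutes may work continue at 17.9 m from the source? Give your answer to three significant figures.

Applying the 1/r² law, rate at 17.9 m:
840 × (2.26/17.9)² = 840 × 0.01594 = 13.39 μSv/h.
Stay time = 1.21 μSv ÷ 13.39 μSv/h = 0.09037 h = 5.422 min.

5.42 min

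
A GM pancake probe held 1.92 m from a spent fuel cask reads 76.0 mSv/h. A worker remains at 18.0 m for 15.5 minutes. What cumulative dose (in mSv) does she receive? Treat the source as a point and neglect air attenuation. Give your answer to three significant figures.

Applying the 1/r² law, rate at 18.0 m:
(1.92/18.0)² = 0.01138, so 76.0 × 0.01138 = 0.8649 mSv/h.
Dose = rate × time = 0.8649 mSv/h × 0.2583 h = 0.2234 mSv.

0.223 mSv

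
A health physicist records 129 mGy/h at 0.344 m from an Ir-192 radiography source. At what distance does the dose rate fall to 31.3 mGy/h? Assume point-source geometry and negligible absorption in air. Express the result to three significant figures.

Applying the 1/r² law, d₂ = d₁·√(I₁/I₂).
I₁/I₂ = 129/31.3 = 4.121, so d₂ = 0.344 × √4.121 = 0.6983 m.

0.698 m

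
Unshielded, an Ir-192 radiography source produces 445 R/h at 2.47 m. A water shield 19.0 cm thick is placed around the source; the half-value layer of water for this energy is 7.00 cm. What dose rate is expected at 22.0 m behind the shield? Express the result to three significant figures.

0.855 R/h

Distance alone: 445 × (2.47/22.0)² = 445 × 0.01261 = 5.611 R/h.
Shield: 19.0/7.00 = 2.714 half-value layers → attenuation 2^(−2.714) = 0.1524.
Combined: 5.611 × 0.1524 = 0.8551 R/h.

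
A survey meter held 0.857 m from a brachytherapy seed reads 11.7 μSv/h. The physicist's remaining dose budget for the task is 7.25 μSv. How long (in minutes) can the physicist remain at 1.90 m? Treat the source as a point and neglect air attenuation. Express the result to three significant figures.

183 min

Intensity scales as (d₁/d₂)², so rate at 1.90 m:
(0.857/1.90)² = 0.2034, so 11.7 × 0.2034 = 2.380 μSv/h.
Stay time = 7.25 μSv ÷ 2.380 μSv/h = 3.046 h = 182.8 min.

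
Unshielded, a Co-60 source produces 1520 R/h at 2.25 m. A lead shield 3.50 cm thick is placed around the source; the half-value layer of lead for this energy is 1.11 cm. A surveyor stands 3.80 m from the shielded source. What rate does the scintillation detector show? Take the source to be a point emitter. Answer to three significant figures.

59.9 R/h

Distance alone: 1520 × (2.25/3.80)² = 1520 × 0.3506 = 532.9 R/h.
Shield: 3.50/1.11 = 3.153 half-value layers → attenuation 2^(−3.153) = 0.1124.
Combined: 532.9 × 0.1124 = 59.90 R/h.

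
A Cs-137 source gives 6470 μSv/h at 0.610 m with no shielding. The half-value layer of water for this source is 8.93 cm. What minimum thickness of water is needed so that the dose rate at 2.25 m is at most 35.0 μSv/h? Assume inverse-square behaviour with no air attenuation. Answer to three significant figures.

33.6 cm

At 2.25 m, distance alone gives 6470 × (0.610/2.25)² = 6470 × 0.07350 = 475.5 μSv/h.
Further attenuation needed: 475.5/35.0 = 13.59.
n = log₂(13.59) = 3.764 half-value layers.
Thickness = 3.764 × 8.93 cm = 33.61 cm.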